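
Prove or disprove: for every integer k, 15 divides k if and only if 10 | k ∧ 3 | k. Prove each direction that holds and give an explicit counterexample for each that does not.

(⇒) fails; (⇐) holds.

Forward direction. This fails: take k = 15. Certainly 15 ∣ 15, but 10 ∤ 15.

Converse. Suppose 10 ∣ k and 3 ∣ k. Any common multiple of 10 and 3 is a multiple of their lcm; here gcd(10, 3) = 1, so lcm(10, 3) = 10·3 = 30, so 30 ∣ k. Since 15 ∣ 30, it follows that 15 ∣ k.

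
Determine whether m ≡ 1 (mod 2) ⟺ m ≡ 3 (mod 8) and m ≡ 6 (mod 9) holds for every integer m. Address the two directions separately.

[⇒] This fails: m = 1 gives 1 ≡ 1 (mod 2) but 1 ≡ 1 (mod 8), so the conjunction on the right does not hold.

[⇐] Conversely, if m ≡ 3 (mod 8) and m ≡ 6 (mod 9), then by the Chinese remainder theorem m ≡ 51 (mod 72). Since 51 ≡ 1 (mod 2) and 2 ∣ 72, we get m ≡ 1 (mod 2).

(⇒) fails; (⇐) holds.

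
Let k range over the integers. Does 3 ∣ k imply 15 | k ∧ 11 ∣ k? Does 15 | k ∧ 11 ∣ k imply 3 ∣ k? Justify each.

Only the converse holds.

[⇒] This fails: take k = 3. Certainly 3 ∣ 3, but 15 ∤ 3.

[⇐] Suppose 15 ∣ k and 11 ∣ k. Any common multiple of 15 and 11 is a multiple of their lcm; here gcd(15, 11) = 1, so lcm(15, 11) = 15·11 = 165, so 165 ∣ k. Since 3 ∣ 165, it follows that 3 ∣ k.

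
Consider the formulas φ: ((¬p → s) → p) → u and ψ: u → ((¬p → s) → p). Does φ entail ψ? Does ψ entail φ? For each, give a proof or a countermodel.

[⇒] This fails. Under u = T, p = F, s = T, the left side is true but the right side is false.

[⇐] This fails. Under u = F, p = F, s = F, the left side is false but the right side is true.

Both directions fail.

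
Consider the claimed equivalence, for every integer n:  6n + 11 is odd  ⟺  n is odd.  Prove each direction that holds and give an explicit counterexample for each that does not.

(⟸) Suppose n is odd. Since 6 is even, 6n is even for every n, so 6n + 11 has the same parity as 11, which is odd. Hence 6n + 11 is odd.

(⟹) This fails: take n = 0. Then 6n + 11 = 11, which is odd, yet n = 0 is even, not odd.

Only the reverse direction holds.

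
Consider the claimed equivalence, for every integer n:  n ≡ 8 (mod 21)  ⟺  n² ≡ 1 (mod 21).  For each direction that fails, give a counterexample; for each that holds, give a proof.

Only the forward direction holds.

(⟹) Suppose n ≡ 8 (mod 21). Write n = 21j + 8. Then (21j + 8)² = 441j² + 336j + 64 = 21(21j² + 16j + 3) + 1, so n² ≡ 1 (mod 21).

(⟸) This fails: take n = 1. Then 1² = 1 ≡ 1 (mod 21), yet 1 ≡ 1 (mod 21), not 8.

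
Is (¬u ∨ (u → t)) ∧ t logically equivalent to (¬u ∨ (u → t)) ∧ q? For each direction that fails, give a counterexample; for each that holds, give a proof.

(⇒) This fails. Under q = F, t = T, u = F, the left side is true but the right side is false.

(⇐) This fails. Under q = T, t = F, u = F, the left side is false but the right side is true.

Neither direction holds.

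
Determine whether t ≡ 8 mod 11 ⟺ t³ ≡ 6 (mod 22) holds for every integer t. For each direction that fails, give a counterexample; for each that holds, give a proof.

Converse. The residues r modulo 22 with r³ ≡ 6 (mod 22) are exactly {8}, and each is ≡ 8 (mod 11).

Forward direction. This fails: take t = 19. Then 19 ≡ 8 (mod 11), but 19³ = 6859 ≡ 17 (mod 22), not 6.

The forward direction fails; the converse holds.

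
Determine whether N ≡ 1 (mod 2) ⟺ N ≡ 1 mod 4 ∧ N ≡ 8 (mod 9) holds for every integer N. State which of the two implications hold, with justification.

(→) This fails: N = 1 gives 1 ≡ 1 (mod 2) but 1 ≡ 1 (mod 9), so the conjunction on the right does not hold.

(←) Conversely, if N ≡ 1 (mod 4) and N ≡ 8 (mod 9), then by the Chinese remainder theorem N ≡ 17 (mod 36). Since 17 ≡ 1 (mod 2) and 2 ∣ 36, we get N ≡ 1 (mod 2).

(⇒) fails; (⇐) holds.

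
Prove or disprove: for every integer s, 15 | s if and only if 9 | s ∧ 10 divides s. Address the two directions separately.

(⟹) This fails: take s = 15. Certainly 15 ∣ 15, but 9 ∤ 15.

(⟸) Suppose 9 ∣ s and 10 ∣ s. Any common multiple of 9 and 10 is a multiple of their lcm; here gcd(9, 10) = 1, so lcm(9, 10) = 9·10 = 90, so 90 ∣ s. Since 15 ∣ 90, it follows that 15 ∣ s.

Only the reverse direction holds.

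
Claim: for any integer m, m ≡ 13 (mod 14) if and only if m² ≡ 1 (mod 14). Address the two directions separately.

(⟸) This fails: take m = 1. Then 1² = 1 ≡ 1 (mod 14), yet 1 ≡ 1 (mod 14), not 13.

(⟹) Suppose m ≡ 13 (mod 14). Write m = 14j + 13. Then (14j + 13)² = 196j² + 364j + 169 = 14(14j² + 26j + 12) + 1, so m² ≡ 1 (mod 14).

The forward direction holds; the converse fails.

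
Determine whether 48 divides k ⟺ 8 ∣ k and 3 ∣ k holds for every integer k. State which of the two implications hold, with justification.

(⟹) If 48 ∣ k, write k = 48q. Since 48 = 6·8, k = 8·(6q), so 8 ∣ k; and since 48 = 16·3, k = 3·(16q), so 3 ∣ k.

(⟸) This fails: take k = 24. Both 8 ∣ 24 and 3 ∣ 24, yet 24 is not a multiple of 48 (since 24 = 0·48 + 24), so 48 ∤ 24.

The forward direction holds; the converse fails.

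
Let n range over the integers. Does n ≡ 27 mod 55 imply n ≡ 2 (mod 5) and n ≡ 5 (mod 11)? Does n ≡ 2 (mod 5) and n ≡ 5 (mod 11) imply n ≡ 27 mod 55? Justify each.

Both implications hold.

(⇐) If n ≡ 2 (mod 5) and n ≡ 5 (mod 11), then by the Chinese remainder theorem n ≡ 27 (mod 55). This is exactly n ≡ 27 (mod 55).

(⇒) Suppose n ≡ 27 (mod 55); write n = 55j + 27. Since 5 ∣ 55, reducing mod 5 gives n ≡ 27 ≡ 2 (mod 5); since 11 ∣ 55, reducing mod 11 gives n ≡ 27 ≡ 5 (mod 11).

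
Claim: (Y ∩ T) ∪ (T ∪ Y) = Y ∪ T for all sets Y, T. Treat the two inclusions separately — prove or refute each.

Both inclusions hold.

(⟸) Let x ∈ Y ∪ T. Then either x ∈ Y and x ∉ T; or x ∈ T and x ∉ Y; or x ∈ Y ∩ T. In each case x ∈ (Y ∩ T) ∪ (T ∪ Y), so Y ∪ T ⊆ (Y ∩ T) ∪ (T ∪ Y).

(⟹) Let x ∈ (Y ∩ T) ∪ (T ∪ Y). Then either x ∈ Y and x ∉ T; or x ∈ T and x ∉ Y; or x ∈ Y ∩ T. In each case x ∈ Y ∪ T, so (Y ∩ T) ∪ (T ∪ Y) ⊆ Y ∪ T.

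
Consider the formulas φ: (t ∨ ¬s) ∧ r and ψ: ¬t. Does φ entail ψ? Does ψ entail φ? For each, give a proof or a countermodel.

Neither direction holds.

[⇒] This fails. Under r = T, t = T, s = F, the left side is true but the right side is false.

[⇐] This fails. Under r = F, t = F, s = F, the left side is false but the right side is true.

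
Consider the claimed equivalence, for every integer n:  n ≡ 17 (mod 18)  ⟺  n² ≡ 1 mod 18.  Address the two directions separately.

(⇒) Suppose n ≡ 17 (mod 18). Write n = 18j + 17. Then (18j + 17)² = 324j² + 612j + 289 = 18(18j² + 34j + 16) + 1, so n² ≡ 1 (mod 18).

(⇐) This fails: take n = 1. Then 1² = 1 ≡ 1 (mod 18), yet 1 ≡ 1 (mod 18), not 17.

Only the forward direction holds.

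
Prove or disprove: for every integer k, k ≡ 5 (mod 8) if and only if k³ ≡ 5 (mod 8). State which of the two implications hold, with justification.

(→) Suppose k ≡ 5 (mod 8). Write k = 8j + 5. Then (8j + 5)³ = 512j³ + 960j² + 600j + 125 = 8(64j³ + 120j² + 75j + 15) + 5, so k³ ≡ 5 (mod 8).

(←) Conversely, suppose k³ ≡ 5 (mod 8). The only residue r in {0, …, 7} with r³ ≡ 5 (mod 8) is r = 5, so k ≡ 5 (mod 8).

Equivalent; both directions hold.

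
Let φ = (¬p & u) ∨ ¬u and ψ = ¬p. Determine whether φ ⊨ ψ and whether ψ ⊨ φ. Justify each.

Forward direction. This fails. Under u = F, p = T, the left side is true but the right side is false.

Converse. Assume the antecedent. If u is true, the antecedent forces (u = T, p = F), and (¬p & u) ∨ ¬u holds there. If u is false, (¬p & u) ∨ ¬u reduces to true regardless of the other variables. Either way (¬p & u) ∨ ¬u holds.

Not equivalent: only (⇐) holds.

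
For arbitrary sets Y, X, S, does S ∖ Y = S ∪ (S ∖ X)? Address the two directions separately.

The sets are not equal: only the forward inclusion holds.

(⟹) Let x ∈ S ∖ Y. Then either x ∈ S and x ∉ Y, X; or x ∈ X ∩ S and x ∉ Y. In each case x ∈ S ∪ (S ∖ X), so S ∖ Y ⊆ S ∪ (S ∖ X).

(⟸) This inclusion fails. Take Y = {1}, X = ∅, S = {1}; then 1 ∈ S ∪ (S ∖ X) but 1 ∉ S ∖ Y.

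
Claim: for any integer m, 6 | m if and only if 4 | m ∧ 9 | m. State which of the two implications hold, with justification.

(⇒) fails; (⇐) holds.

(⇒) This fails: take m = 6. Certainly 6 ∣ 6, but 4 ∤ 6.

(⇐) Suppose 4 ∣ m and 9 ∣ m. Any common multiple of 4 and 9 is a multiple of their lcm; here gcd(4, 9) = 1, so lcm(4, 9) = 4·9 = 36, so 36 ∣ m. Since 6 ∣ 36, it follows that 6 ∣ m.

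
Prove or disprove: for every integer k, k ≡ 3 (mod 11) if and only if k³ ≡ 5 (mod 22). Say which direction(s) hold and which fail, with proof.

Only the converse holds.

Forward direction. This fails: take k = 14. Then 14 ≡ 3 (mod 11), but 14³ = 2744 ≡ 16 (mod 22), not 5.

Converse. The residues r modulo 22 with r³ ≡ 5 (mod 22) are exactly {3}, and each is ≡ 3 (mod 11).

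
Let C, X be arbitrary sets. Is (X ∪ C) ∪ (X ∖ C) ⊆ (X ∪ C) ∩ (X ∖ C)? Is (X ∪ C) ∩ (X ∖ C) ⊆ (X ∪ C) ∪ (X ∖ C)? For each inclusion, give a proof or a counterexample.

Only the reverse inclusion holds.

(⟸) Let x ∈ (X ∪ C) ∩ (X ∖ C). Then x ∈ X and x ∉ C, from which x ∈ (X ∪ C) ∪ (X ∖ C).

(⟹) This inclusion fails. Take C = {1}, X = ∅; then 1 ∈ (X ∪ C) ∪ (X ∖ C) but 1 ∉ (X ∪ C) ∩ (X ∖ C).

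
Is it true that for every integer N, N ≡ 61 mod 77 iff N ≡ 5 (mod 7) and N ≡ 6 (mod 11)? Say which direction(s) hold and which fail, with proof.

Equivalent; both directions hold.

(⇒) Suppose N ≡ 61 (mod 77); write N = 77j + 61. Since 7 ∣ 77, reducing mod 7 gives N ≡ 61 ≡ 5 (mod 7); since 11 ∣ 77, reducing mod 11 gives N ≡ 61 ≡ 6 (mod 11).

(⇐) Conversely, if N ≡ 5 (mod 7) and N ≡ 6 (mod 11), then by the Chinese remainder theorem N ≡ 61 (mod 77). This is exactly N ≡ 61 (mod 77).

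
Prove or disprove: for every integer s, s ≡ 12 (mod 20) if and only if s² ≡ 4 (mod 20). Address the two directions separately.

Only the forward direction holds.

(→) Suppose s ≡ 12 (mod 20). Write s = 20j + 12. Then (20j + 12)² = 400j² + 480j + 144 = 20(20j² + 24j + 7) + 4, so s² ≡ 4 (mod 20).

(←) This fails: take s = 2. Then 2² = 4 ≡ 4 (mod 20), yet 2 ≡ 2 (mod 20), not 12.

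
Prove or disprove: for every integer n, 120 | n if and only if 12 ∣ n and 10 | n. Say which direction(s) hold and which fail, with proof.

Only the forward direction holds.

[⇒] If 120 ∣ n, write n = 120q. Since 120 = 10·12, n = 12·(10q), so 12 ∣ n; and since 120 = 12·10, n = 10·(12q), so 10 ∣ n.

[⇐] This fails: take n = 60. Both 12 ∣ 60 and 10 ∣ 60, yet 60 is not a multiple of 120 (since 60 = 0·120 + 60), so 120 ∤ 60.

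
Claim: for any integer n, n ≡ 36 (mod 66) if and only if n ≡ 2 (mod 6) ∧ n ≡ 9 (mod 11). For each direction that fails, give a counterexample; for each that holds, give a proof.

(⇒) fails and (⇐) fails.

Forward direction. This fails: n = 36 gives 36 ≡ 36 (mod 66) but 36 ≡ 0 (mod 6), so the conjunction on the right does not hold.

Converse. This fails: n = 20 satisfies both congruences on the right (20 ≡ 2 mod 6 and 20 ≡ 9 mod 11) yet 20 ≡ 20 (mod 66), not 36.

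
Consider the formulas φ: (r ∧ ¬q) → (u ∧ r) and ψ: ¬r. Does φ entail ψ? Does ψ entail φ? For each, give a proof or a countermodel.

The forward direction fails; the converse holds.

(⇒) This fails. Under u = T, r = T, q = F, the left side is true but the right side is false.

(⇐) Assume the antecedent. If u is true, (r ∧ ¬q) → (u ∧ r) reduces to true regardless of the other variables. If u is false, the antecedent forces (u = F, r = F, q = F) or (u = F, r = F, q = T), and (r ∧ ¬q) → (u ∧ r) holds there. Either way (r ∧ ¬q) → (u ∧ r) holds.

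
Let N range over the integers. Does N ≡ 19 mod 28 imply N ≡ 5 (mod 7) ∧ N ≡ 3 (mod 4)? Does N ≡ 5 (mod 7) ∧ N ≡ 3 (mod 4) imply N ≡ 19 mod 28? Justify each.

(⇒) Suppose N ≡ 19 (mod 28); write N = 28j + 19. Since 7 ∣ 28, reducing mod 7 gives N ≡ 19 ≡ 5 (mod 7); since 4 ∣ 28, reducing mod 4 gives N ≡ 19 ≡ 3 (mod 4).

(⇐) Conversely, if N ≡ 5 (mod 7) and N ≡ 3 (mod 4), then by the Chinese remainder theorem N ≡ 19 (mod 28). This is exactly N ≡ 19 (mod 28).

Both directions hold.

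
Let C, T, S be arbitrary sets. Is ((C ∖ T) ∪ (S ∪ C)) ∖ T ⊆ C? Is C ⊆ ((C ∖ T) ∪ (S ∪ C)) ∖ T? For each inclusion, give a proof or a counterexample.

Both inclusions fail.

(⟹) This inclusion fails. Take C = ∅, T = ∅, S = {1}; then 1 ∈ ((C ∖ T) ∪ (S ∪ C)) ∖ T but 1 ∉ C.

(⟸) This inclusion fails. Take C = {1}, T = {1}, S = ∅; then 1 ∈ C but 1 ∉ ((C ∖ T) ∪ (S ∪ C)) ∖ T.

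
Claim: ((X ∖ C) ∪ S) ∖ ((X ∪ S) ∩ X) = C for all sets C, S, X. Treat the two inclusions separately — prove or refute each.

(⊆) fails and (⊇) fails.

(⊆) This inclusion fails. Take C = ∅, S = {1}, X = ∅; then 1 ∈ ((X ∖ C) ∪ S) ∖ ((X ∪ S) ∩ X) but 1 ∉ C.

(⊇) This inclusion fails. Take C = {1}, S = ∅, X = ∅; then 1 ∈ C but 1 ∉ ((X ∖ C) ∪ S) ∖ ((X ∪ S) ∩ X).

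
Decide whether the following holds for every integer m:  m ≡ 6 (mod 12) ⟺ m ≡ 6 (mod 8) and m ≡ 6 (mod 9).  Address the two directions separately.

Forward direction. This fails: m = 66 gives 66 ≡ 6 (mod 12) but 66 ≡ 2 (mod 8), so the conjunction on the right does not hold.

Converse. If m ≡ 6 (mod 8) and m ≡ 6 (mod 9), then by the Chinese remainder theorem m ≡ 6 (mod 72). Since 6 ≡ 6 (mod 12) and 12 ∣ 72, we get m ≡ 6 (mod 12).

Only the reverse direction holds.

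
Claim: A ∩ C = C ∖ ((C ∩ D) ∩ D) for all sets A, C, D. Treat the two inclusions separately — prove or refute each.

(⊆) fails and (⊇) fails.

(⊆) This inclusion fails. Take A = {1}, C = {1}, D = {1}; then 1 ∈ A ∩ C but 1 ∉ C ∖ ((C ∩ D) ∩ D).

(⊇) This inclusion fails. Take A = ∅, C = {1}, D = ∅; then 1 ∈ C ∖ ((C ∩ D) ∩ D) but 1 ∉ A ∩ C.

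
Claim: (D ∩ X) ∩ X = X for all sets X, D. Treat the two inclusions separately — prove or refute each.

(⊆) Let x ∈ (D ∩ X) ∩ X. Then x ∈ X ∩ D, from which x ∈ X.

(⊇) This inclusion fails. Take X = {1}, D = ∅; then 1 ∈ X but 1 ∉ (D ∩ X) ∩ X.

The sets are not equal: only the forward inclusion holds.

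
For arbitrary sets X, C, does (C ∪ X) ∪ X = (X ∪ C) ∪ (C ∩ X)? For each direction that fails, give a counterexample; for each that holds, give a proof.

Both inclusions hold; the sets are equal.

(⟸) Let x ∈ (X ∪ C) ∪ (C ∩ X). Then either x ∈ X and x ∉ C; or x ∈ C and x ∉ X; or x ∈ X ∩ C. In each case x ∈ (C ∪ X) ∪ X, so (X ∪ C) ∪ (C ∩ X) ⊆ (C ∪ X) ∪ X.

(⟹) Let x ∈ (C ∪ X) ∪ X. Then either x ∈ X and x ∉ C; or x ∈ C and x ∉ X; or x ∈ X ∩ C. In each case x ∈ (X ∪ C) ∪ (C ∩ X), so (C ∪ X) ∪ X ⊆ (X ∪ C) ∪ (C ∩ X).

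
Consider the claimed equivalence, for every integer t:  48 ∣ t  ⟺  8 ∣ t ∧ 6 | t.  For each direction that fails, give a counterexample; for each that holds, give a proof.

(→) If 48 ∣ t, write t = 48q. Since 48 = 6·8, t = 8·(6q), so 8 ∣ t; and since 48 = 8·6, t = 6·(8q), so 6 ∣ t.

(←) This fails: take t = 24. Both 8 ∣ 24 and 6 ∣ 24, yet 24 is not a multiple of 48 (since 24 = 0·48 + 24), so 48 ∤ 24.

Not equivalent: only (⇒) holds.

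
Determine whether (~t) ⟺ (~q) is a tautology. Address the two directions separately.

Both directions fail.

Forward direction. This fails. Under t = F, q = T, the left side is true but the right side is false.

Converse. This fails. Under t = T, q = F, the left side is false but the right side is true.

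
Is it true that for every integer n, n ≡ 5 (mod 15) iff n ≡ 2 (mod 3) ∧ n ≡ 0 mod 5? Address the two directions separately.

(⟹) Suppose n ≡ 5 (mod 15); write n = 15j + 5. Since 3 ∣ 15, reducing mod 3 gives n ≡ 5 ≡ 2 (mod 3); since 5 ∣ 15, reducing mod 5 gives n ≡ 5 ≡ 0 (mod 5).

(⟸) Conversely, if n ≡ 2 (mod 3) and n ≡ 0 (mod 5), then by the Chinese remainder theorem n ≡ 5 (mod 15). This is exactly n ≡ 5 (mod 15).

Equivalent; both directions hold.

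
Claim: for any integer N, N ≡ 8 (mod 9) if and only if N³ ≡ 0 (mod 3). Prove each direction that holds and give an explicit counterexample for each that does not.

Forward direction. This fails: take N = 8. Then 8 ≡ 8 (mod 9), but 8³ = 512 ≡ 2 (mod 3), not 0.

Converse. This fails: take N = 0. Then 0³ = 0 ≡ 0 (mod 3), yet 0 ≡ 0 (mod 9), not 8.

(⇒) fails and (⇐) fails.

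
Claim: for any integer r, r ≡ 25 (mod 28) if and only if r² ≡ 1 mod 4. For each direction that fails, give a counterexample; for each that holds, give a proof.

Not equivalent: only (⇒) holds.

(⟹) Suppose r ≡ 25 (mod 28). Then r² ≡ 25² = 625 (mod 28), and since 4 ∣ 28, also r² ≡ 1 (mod 4).

(⟸) This fails: take r = 1. Then 1² = 1 ≡ 1 (mod 4), yet 1 ≡ 1 (mod 28), not 25.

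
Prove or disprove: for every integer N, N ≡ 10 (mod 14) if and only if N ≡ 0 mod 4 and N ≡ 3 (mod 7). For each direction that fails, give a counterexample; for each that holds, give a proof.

(⇒) This fails: N = 10 gives 10 ≡ 10 (mod 14) but 10 ≡ 2 (mod 4), so the conjunction on the right does not hold.

(⇐) Conversely, if N ≡ 0 (mod 4) and N ≡ 3 (mod 7), then by the Chinese remainder theorem N ≡ 24 (mod 28). Since 24 ≡ 10 (mod 14) and 14 ∣ 28, we get N ≡ 10 (mod 14).

Only the reverse direction holds.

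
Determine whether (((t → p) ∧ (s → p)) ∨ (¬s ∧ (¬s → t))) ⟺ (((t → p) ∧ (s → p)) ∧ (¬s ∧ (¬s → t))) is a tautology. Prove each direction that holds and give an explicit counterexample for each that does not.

(⇒) fails; (⇐) holds.

Forward direction. This fails. Under p = F, s = F, t = F, the left side is true but the right side is false.

Converse. Assume the antecedent. If p is true, the consequent reduces to true regardless of the other variables. If p is false, the antecedent cannot hold. Either way the consequent holds.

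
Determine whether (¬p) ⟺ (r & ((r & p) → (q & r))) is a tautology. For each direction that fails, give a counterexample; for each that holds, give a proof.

Neither direction holds.

[⇒] This fails. Under q = F, r = F, p = F, the left side is true but the right side is false.

[⇐] This fails. Under q = T, r = T, p = T, the left side is false but the right side is true.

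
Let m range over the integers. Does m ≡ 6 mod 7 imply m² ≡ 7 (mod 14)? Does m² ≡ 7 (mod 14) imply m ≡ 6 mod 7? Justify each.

[⇒] This fails: take m = 6. Then 6 ≡ 6 (mod 7), but 6² = 36 ≡ 8 (mod 14), not 7.

[⇐] This fails: take m = 7. Then 7² = 49 ≡ 7 (mod 14), yet 7 ≡ 0 (mod 7), not 6.

Neither implication holds.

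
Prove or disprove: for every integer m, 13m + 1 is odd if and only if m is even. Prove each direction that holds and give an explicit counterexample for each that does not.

Both directions hold; the statement is true.

(⇒) Suppose 13m + 1 is odd. Since 13 is odd, 13m and m have the same parity, so 13m + 1 ≡ m + 1 (mod 2). As 1 is odd, 13m + 1 is odd exactly when m is even. Thus m is even.

(⇐) Conversely, suppose m is even; write m = 2j. Then 13m + 1 = 13·(2j) + 1 = 2·13j + 1, which is odd.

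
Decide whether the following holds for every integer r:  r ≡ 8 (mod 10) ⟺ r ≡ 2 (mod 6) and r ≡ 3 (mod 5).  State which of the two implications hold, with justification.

(→) This fails: r = 18 gives 18 ≡ 8 (mod 10) but 18 ≡ 0 (mod 6), so the conjunction on the right does not hold.

(←) Conversely, if r ≡ 2 (mod 6) and r ≡ 3 (mod 5), then by the Chinese remainder theorem r ≡ 8 (mod 30). Since 8 ≡ 8 (mod 10) and 10 ∣ 30, we get r ≡ 8 (mod 10).

(⇒) fails; (⇐) holds.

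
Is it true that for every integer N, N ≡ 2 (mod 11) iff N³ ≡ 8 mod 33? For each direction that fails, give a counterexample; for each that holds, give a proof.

Only the reverse direction holds.

(⟸) The residues r modulo 33 with r³ ≡ 8 (mod 33) are exactly {2}, and each is ≡ 2 (mod 11).

(⟹) This fails: take N = 13. Then 13 ≡ 2 (mod 11), but 13³ = 2197 ≡ 19 (mod 33), not 8.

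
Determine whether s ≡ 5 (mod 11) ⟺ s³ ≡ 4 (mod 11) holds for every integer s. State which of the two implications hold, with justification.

[⇒] Suppose s ≡ 5 (mod 11). Write s = 11j + 5. Then (11j + 5)³ = 1331j³ + 1815j² + 825j + 125 = 11(121j³ + 165j² + 75j + 11) + 4, so s³ ≡ 4 (mod 11).

[⇐] Conversely, suppose s³ ≡ 4 (mod 11). The only residue r in {0, …, 10} with r³ ≡ 4 (mod 11) is r = 5, so s ≡ 5 (mod 11).

Both implications hold.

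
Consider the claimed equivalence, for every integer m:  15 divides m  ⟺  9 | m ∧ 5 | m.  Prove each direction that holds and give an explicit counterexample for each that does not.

[⇒] This fails: take m = 15. Certainly 15 ∣ 15, but 9 ∤ 15.

[⇐] Suppose 9 ∣ m and 5 ∣ m. Any common multiple of 9 and 5 is a multiple of their lcm; here gcd(9, 5) = 1, so lcm(9, 5) = 9·5 = 45, so 45 ∣ m. Since 15 ∣ 45, it follows that 15 ∣ m.

Only the reverse direction holds.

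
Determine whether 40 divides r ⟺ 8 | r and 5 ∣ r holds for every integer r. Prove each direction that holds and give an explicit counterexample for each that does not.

(⇒) If 40 ∣ r, write r = 40q. Since 40 = 5·8, r = 8·(5q), so 8 ∣ r; and since 40 = 8·5, r = 5·(8q), so 5 ∣ r.

(⇐) Suppose 8 ∣ r and 5 ∣ r. Any common multiple of 8 and 5 is a multiple of their lcm; here gcd(8, 5) = 1, so lcm(8, 5) = 8·5 = 40, so 40 ∣ r.

The biconditional holds.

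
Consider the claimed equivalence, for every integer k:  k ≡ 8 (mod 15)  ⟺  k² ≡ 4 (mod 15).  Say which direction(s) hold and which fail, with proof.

(⟸) This fails: take k = 2. Then 2² = 4 ≡ 4 (mod 15), yet 2 ≡ 2 (mod 15), not 8.

(⟹) Suppose k ≡ 8 (mod 15). Write k = 15j + 8. Then (15j + 8)² = 225j² + 240j + 64 = 15(15j² + 16j + 4) + 4, so k² ≡ 4 (mod 15).

The forward direction holds; the converse fails.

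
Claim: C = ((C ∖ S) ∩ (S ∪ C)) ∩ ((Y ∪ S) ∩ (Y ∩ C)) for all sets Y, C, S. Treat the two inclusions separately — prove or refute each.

Only the reverse inclusion holds.

(⊇) Let x ∈ ((C ∖ S) ∩ (S ∪ C)) ∩ ((Y ∪ S) ∩ (Y ∩ C)). Then x ∈ Y ∩ C and x ∉ S, from which x ∈ C.

(⊆) This inclusion fails. Take Y = ∅, C = {1}, S = ∅; then 1 ∈ C but 1 ∉ ((C ∖ S) ∩ (S ∪ C)) ∩ ((Y ∪ S) ∩ (Y ∩ C)).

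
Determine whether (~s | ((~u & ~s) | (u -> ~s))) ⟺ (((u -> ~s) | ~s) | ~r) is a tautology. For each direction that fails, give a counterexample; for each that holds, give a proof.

(⟹) Assume the antecedent. If u is true, the antecedent forces (r = F, u = T, s = F) or (r = T, u = T, s = F), and ((u -> ~s) | ~s) | ~r holds there. If u is false, ((u -> ~s) | ~s) | ~r reduces to true regardless of the other variables. Either way ((u -> ~s) | ~s) | ~r holds.

(⟸) This fails. Under r = F, u = T, s = T, the left side is false but the right side is true.

Not equivalent: only (⇒) holds.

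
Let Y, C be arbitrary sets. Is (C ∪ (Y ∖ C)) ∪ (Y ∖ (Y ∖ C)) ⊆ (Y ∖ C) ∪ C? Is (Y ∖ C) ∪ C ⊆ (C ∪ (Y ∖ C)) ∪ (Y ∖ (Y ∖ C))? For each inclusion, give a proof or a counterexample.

Both inclusions hold; the sets are equal.

(⊆) Let x ∈ (C ∪ (Y ∖ C)) ∪ (Y ∖ (Y ∖ C)). Then either x ∈ Y and x ∉ C; or x ∈ C and x ∉ Y; or x ∈ Y ∩ C. In each case x ∈ (Y ∖ C) ∪ C, so (C ∪ (Y ∖ C)) ∪ (Y ∖ (Y ∖ C)) ⊆ (Y ∖ C) ∪ C.

(⊇) Let x ∈ (Y ∖ C) ∪ C. Then either x ∈ Y and x ∉ C; or x ∈ C and x ∉ Y; or x ∈ Y ∩ C. In each case x ∈ (C ∪ (Y ∖ C)) ∪ (Y ∖ (Y ∖ C)), so (Y ∖ C) ∪ C ⊆ (C ∪ (Y ∖ C)) ∪ (Y ∖ (Y ∖ C)).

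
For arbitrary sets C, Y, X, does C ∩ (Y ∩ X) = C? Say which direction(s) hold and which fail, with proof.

The sets are not equal: only the forward inclusion holds.

(⊆) Let x ∈ C ∩ (Y ∩ X). Then x ∈ C ∩ Y ∩ X, from which x ∈ C.

(⊇) This inclusion fails. Take C = {1}, Y = ∅, X = ∅; then 1 ∈ C but 1 ∉ C ∩ (Y ∩ X).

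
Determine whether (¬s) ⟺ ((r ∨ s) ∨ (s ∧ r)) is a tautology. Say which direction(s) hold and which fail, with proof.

(⇒) This fails. Under r = F, s = F, the left side is true but the right side is false.

(⇐) This fails. Under r = F, s = T, the left side is false but the right side is true.

(⇒) fails and (⇐) fails.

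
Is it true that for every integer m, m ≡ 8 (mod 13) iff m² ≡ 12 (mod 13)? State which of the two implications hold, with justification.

Not equivalent: only (⇒) holds.

(⇒) Suppose m ≡ 8 (mod 13). Write m = 13j + 8. Then (13j + 8)² = 169j² + 208j + 64 = 13(13j² + 16j + 4) + 12, so m² ≡ 12 (mod 13).

(⇐) This fails: take m = 5. Then 5² = 25 ≡ 12 (mod 13), yet 5 ≡ 5 (mod 13), not 8.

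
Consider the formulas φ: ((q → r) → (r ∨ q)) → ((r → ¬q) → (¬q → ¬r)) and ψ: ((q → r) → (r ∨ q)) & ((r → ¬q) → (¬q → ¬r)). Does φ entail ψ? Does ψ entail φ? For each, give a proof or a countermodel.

The forward direction fails; the converse holds.

(→) This fails. Under r = F, q = F, the left side is true but the right side is false.

(←) Assume the antecedent. If r is true, the antecedent forces (r = T, q = T), and the consequent holds there. If r is false, the consequent reduces to true regardless of the other variables. Either way the consequent holds.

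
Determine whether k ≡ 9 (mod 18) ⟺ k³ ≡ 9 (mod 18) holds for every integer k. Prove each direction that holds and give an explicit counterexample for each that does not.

Only the forward direction holds.

(⇒) Suppose k ≡ 9 (mod 18). Write k = 18j + 9. Then (18j + 9)³ = 5832j³ + 8748j² + 4374j + 729 = 18(324j³ + 486j² + 243j + 40) + 9, so k³ ≡ 9 (mod 18).

(⇐) This fails: take k = 3. Then 3³ = 27 ≡ 9 (mod 18), yet 3 ≡ 3 (mod 18), not 9.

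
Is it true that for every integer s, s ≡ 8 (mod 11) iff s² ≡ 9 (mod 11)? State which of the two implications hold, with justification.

(→) Suppose s ≡ 8 (mod 11). Write s = 11j + 8. Then (11j + 8)² = 121j² + 176j + 64 = 11(11j² + 16j + 5) + 9, so s² ≡ 9 (mod 11).

(←) This fails: take s = 3. Then 3² = 9 ≡ 9 (mod 11), yet 3 ≡ 3 (mod 11), not 8.

Only the forward direction holds.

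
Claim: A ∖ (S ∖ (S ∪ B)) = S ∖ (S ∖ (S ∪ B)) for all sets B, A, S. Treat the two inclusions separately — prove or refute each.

(⊆) This inclusion fails. Take B = ∅, A = {1}, S = ∅; then 1 ∈ A ∖ (S ∖ (S ∪ B)) but 1 ∉ S ∖ (S ∖ (S ∪ B)).

(⊇) This inclusion fails. Take B = ∅, A = ∅, S = {1}; then 1 ∈ S ∖ (S ∖ (S ∪ B)) but 1 ∉ A ∖ (S ∖ (S ∪ B)).

Neither inclusion holds.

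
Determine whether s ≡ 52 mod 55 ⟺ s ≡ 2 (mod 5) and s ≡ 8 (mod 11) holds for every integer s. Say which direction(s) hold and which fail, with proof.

Both directions hold.

Forward direction. Suppose s ≡ 52 (mod 55); write s = 55j + 52. Since 5 ∣ 55, reducing mod 5 gives s ≡ 52 ≡ 2 (mod 5); since 11 ∣ 55, reducing mod 11 gives s ≡ 52 ≡ 8 (mod 11).

Converse. If s ≡ 2 (mod 5) and s ≡ 8 (mod 11), then by the Chinese remainder theorem s ≡ 52 (mod 55). This is exactly s ≡ 52 (mod 55).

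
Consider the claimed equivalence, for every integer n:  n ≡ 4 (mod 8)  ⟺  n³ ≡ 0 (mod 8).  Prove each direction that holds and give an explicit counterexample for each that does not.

(⇒) Suppose n ≡ 4 (mod 8). Write n = 8j + 4. Then (8j + 4)³ = 512j³ + 768j² + 384j + 64 = 8(64j³ + 96j² + 48j + 8) + 0, so n³ ≡ 0 (mod 8).

(⇐) This fails: take n = 0. Then 0³ = 0 ≡ 0 (mod 8), yet 0 ≡ 0 (mod 8), not 4.

(⇒) holds; (⇐) fails.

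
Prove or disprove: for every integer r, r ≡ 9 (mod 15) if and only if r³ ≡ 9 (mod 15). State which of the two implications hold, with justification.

(⟹) Suppose r ≡ 9 (mod 15). Write r = 15j + 9. Then (15j + 9)³ = 3375j³ + 6075j² + 3645j + 729 = 15(225j³ + 405j² + 243j + 48) + 9, so r³ ≡ 9 (mod 15).

(⟸) Conversely, suppose r³ ≡ 9 (mod 15). The only residue r in {0, …, 14} with r³ ≡ 9 (mod 15) is r = 9, so r ≡ 9 (mod 15).

Equivalent; both directions hold.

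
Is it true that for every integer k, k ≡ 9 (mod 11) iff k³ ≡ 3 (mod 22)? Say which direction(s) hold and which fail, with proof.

The forward direction fails; the converse holds.

(⇒) This fails: take k = 20. Then 20 ≡ 9 (mod 11), but 20³ = 8000 ≡ 14 (mod 22), not 3.

(⇐) Conversely, the residues r modulo 22 with r³ ≡ 3 (mod 22) are exactly {9}, and each is ≡ 9 (mod 11).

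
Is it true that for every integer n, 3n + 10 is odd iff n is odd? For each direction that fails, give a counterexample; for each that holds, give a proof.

Both directions hold; the statement is true.

Converse. Suppose n is odd; write n = 2j + 1. Then 3n + 10 = 3·(2j + 1) + 10 = 2·3j + 13, which is odd.

Forward direction. Suppose 3n + 10 is odd. Since 3 is odd, 3n and n have the same parity, so 3n + 10 ≡ n + 10 (mod 2). As 10 is even, 3n + 10 is odd exactly when n is odd. Thus n is odd.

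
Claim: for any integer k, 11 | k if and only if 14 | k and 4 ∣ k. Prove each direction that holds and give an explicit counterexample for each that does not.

Both directions fail.

Forward direction. This fails: take k = 11. Certainly 11 ∣ 11, but 14 ∤ 11.

Converse. This fails: take k = 28. Both 14 ∣ 28 and 4 ∣ 28, yet 28 is not a multiple of 11 (since 28 = 2·11 + 6), so 11 ∤ 28.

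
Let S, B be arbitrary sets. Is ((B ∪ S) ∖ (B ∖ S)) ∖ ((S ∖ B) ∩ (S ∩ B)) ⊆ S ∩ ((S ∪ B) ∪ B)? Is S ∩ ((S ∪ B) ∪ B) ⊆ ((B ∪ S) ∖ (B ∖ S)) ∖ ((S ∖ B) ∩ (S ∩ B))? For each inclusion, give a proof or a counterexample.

(⊆) Let x ∈ ((B ∪ S) ∖ (B ∖ S)) ∖ ((S ∖ B) ∩ (S ∩ B)). Then either x ∈ S and x ∉ B; or x ∈ S ∩ B. In each case x ∈ S ∩ ((S ∪ B) ∪ B), so ((B ∪ S) ∖ (B ∖ S)) ∖ ((S ∖ B) ∩ (S ∩ B)) ⊆ S ∩ ((S ∪ B) ∪ B).

(⊇) Let x ∈ S ∩ ((S ∪ B) ∪ B). Then either x ∈ S and x ∉ B; or x ∈ S ∩ B. In each case x ∈ ((B ∪ S) ∖ (B ∖ S)) ∖ ((S ∖ B) ∩ (S ∩ B)), so S ∩ ((S ∪ B) ∪ B) ⊆ ((B ∪ S) ∖ (B ∖ S)) ∖ ((S ∖ B) ∩ (S ∩ B)).

The two sets are equal.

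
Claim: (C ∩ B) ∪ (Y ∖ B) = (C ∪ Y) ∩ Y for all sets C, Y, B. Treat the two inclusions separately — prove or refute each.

(⊆) fails and (⊇) fails.

(⊆) This inclusion fails. Take C = {1}, Y = ∅, B = {1}; then 1 ∈ (C ∩ B) ∪ (Y ∖ B) but 1 ∉ (C ∪ Y) ∩ Y.

(⊇) This inclusion fails. Take C = ∅, Y = {1}, B = {1}; then 1 ∈ (C ∪ Y) ∩ Y but 1 ∉ (C ∩ B) ∪ (Y ∖ B).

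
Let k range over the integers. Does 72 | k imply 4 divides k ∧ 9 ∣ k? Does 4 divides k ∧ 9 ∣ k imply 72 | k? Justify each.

Not equivalent: only (⇒) holds.

[⇒] If 72 ∣ k, write k = 72q. Since 72 = 18·4, k = 4·(18q), so 4 ∣ k; and since 72 = 8·9, k = 9·(8q), so 9 ∣ k.

[⇐] This fails: take k = 36. Both 4 ∣ 36 and 9 ∣ 36, yet 36 is not a multiple of 72 (since 36 = 0·72 + 36), so 72 ∤ 36.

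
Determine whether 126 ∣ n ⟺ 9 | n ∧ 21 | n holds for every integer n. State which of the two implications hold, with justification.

(←) This fails: take n = 63. Both 9 ∣ 63 and 21 ∣ 63, yet 63 is not a multiple of 126 (since 63 = 0·126 + 63), so 126 ∤ 63.

(→) If 126 ∣ n, write n = 126q. Since 126 = 14·9, n = 9·(14q), so 9 ∣ n; and since 126 = 6·21, n = 21·(6q), so 21 ∣ n.

Only the forward direction holds.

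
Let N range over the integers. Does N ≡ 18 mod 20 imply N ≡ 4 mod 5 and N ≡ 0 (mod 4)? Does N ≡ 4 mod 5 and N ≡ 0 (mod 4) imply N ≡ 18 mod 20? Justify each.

(→) This fails: N = 18 gives 18 ≡ 18 (mod 20) but 18 ≡ 3 (mod 5), so the conjunction on the right does not hold.

(←) This fails: N = 4 satisfies both congruences on the right (4 ≡ 4 mod 5 and 4 ≡ 0 mod 4) yet 4 ≡ 4 (mod 20), not 18.

(⇒) fails and (⇐) fails.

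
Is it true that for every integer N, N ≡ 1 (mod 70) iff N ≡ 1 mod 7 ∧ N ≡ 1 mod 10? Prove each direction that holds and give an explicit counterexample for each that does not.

Equivalent; both directions hold.

Converse. If N ≡ 1 (mod 7) and N ≡ 1 (mod 10), then by the Chinese remainder theorem N ≡ 1 (mod 70). This is exactly N ≡ 1 (mod 70).

Forward direction. Suppose N ≡ 1 (mod 70); write N = 70j + 1. Since 7 ∣ 70, reducing mod 7 gives N ≡ 1 (mod 7); since 10 ∣ 70, reducing mod 10 gives N ≡ 1 (mod 10).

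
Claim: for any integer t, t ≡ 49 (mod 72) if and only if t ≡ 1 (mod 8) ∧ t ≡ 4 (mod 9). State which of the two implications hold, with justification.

Equivalent; both directions hold.

(⟹) Suppose t ≡ 49 (mod 72); write t = 72j + 49. Since 8 ∣ 72, reducing mod 8 gives t ≡ 49 ≡ 1 (mod 8); since 9 ∣ 72, reducing mod 9 gives t ≡ 49 ≡ 4 (mod 9).

(⟸) Conversely, if t ≡ 1 (mod 8) and t ≡ 4 (mod 9), then by the Chinese remainder theorem t ≡ 49 (mod 72). This is exactly t ≡ 49 (mod 72).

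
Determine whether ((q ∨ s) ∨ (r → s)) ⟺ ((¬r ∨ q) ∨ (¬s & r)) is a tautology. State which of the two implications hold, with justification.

(⟹) This fails. Under s = T, q = F, r = T, the left side is true but the right side is false.

(⟸) This fails. Under s = F, q = F, r = T, the left side is false but the right side is true.

Neither implication holds.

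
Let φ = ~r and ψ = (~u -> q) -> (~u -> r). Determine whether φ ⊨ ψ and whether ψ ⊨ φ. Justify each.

Both directions fail.

(⇒) This fails. Under u = F, q = T, r = F, the left side is true but the right side is false.

(⇐) This fails. Under u = F, q = F, r = T, the left side is false but the right side is true.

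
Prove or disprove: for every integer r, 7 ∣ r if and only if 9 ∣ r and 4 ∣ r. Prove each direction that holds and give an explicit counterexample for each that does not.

(⟹) This fails: take r = 7. Certainly 7 ∣ 7, but 9 ∤ 7.

(⟸) This fails: take r = 36. Both 9 ∣ 36 and 4 ∣ 36, yet 36 is not a multiple of 7 (since 36 = 5·7 + 1), so 7 ∤ 36.

(⇒) fails and (⇐) fails.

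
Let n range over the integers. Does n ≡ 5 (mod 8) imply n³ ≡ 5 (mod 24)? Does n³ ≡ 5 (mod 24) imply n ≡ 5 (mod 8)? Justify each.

Converse. The residues r modulo 24 with r³ ≡ 5 (mod 24) are exactly {5}, and each is ≡ 5 (mod 8).

Forward direction. This fails: take n = 13. Then 13 ≡ 5 (mod 8), but 13³ = 2197 ≡ 13 (mod 24), not 5.

Only the reverse direction holds.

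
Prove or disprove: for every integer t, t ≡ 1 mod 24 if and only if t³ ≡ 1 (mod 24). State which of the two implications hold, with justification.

(⟹) Suppose t ≡ 1 mod 24. Write t = 24j + 1. Then (24j + 1)³ = 13824j³ + 1728j² + 72j + 1 = 24(576j³ + 72j² + 3j) + 1, so t³ ≡ 1 (mod 24).

(⟸) Conversely, suppose t³ ≡ 1 (mod 24). The only residue r in {0, …, 23} with r³ ≡ 1 (mod 24) is r = 1, so t ≡ 1 (mod 24).

Both directions hold; the statement is true.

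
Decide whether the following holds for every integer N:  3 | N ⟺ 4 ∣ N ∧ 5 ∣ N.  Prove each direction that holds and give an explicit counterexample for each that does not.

Forward direction. This fails: take N = 3. Certainly 3 ∣ 3, but 4 ∤ 3.

Converse. This fails: take N = 20. Both 4 ∣ 20 and 5 ∣ 20, yet 20 is not a multiple of 3 (since 20 = 6·3 + 2), so 3 ∤ 20.

(⇒) fails and (⇐) fails.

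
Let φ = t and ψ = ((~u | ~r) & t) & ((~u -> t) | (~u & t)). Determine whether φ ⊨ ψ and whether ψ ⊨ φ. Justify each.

(⟹) This fails. Under t = T, u = T, r = T, the left side is true but the right side is false.

(⟸) Assume the antecedent. If t is true, t reduces to true regardless of the other variables. If t is false, the antecedent cannot hold. Either way t holds.

(⇒) fails; (⇐) holds.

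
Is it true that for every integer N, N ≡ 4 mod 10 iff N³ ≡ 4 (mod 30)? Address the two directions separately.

Not equivalent: only (⇐) holds.

(→) This fails: take N = 14. Then 14 ≡ 4 (mod 10), but 14³ = 2744 ≡ 14 (mod 30), not 4.

(←) Conversely, the residues r modulo 30 with r³ ≡ 4 (mod 30) are exactly {4}, and each is ≡ 4 (mod 10).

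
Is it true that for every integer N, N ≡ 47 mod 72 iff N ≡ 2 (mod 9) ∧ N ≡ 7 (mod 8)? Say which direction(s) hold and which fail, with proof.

(←) If N ≡ 2 (mod 9) and N ≡ 7 (mod 8), then by the Chinese remainder theorem N ≡ 47 (mod 72). This is exactly N ≡ 47 (mod 72).

(→) Suppose N ≡ 47 (mod 72); write N = 72j + 47. Since 9 ∣ 72, reducing mod 9 gives N ≡ 47 ≡ 2 (mod 9); since 8 ∣ 72, reducing mod 8 gives N ≡ 47 ≡ 7 (mod 8).

Both directions hold.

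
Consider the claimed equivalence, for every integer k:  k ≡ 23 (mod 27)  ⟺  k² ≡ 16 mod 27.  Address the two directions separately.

Forward direction. Suppose k ≡ 23 (mod 27). Write k = 27j + 23. Then (27j + 23)² = 729j² + 1242j + 529 = 27(27j² + 46j + 19) + 16, so k² ≡ 16 (mod 27).

Converse. This fails: take k = 4. Then 4² = 16 ≡ 16 (mod 27), yet 4 ≡ 4 (mod 27), not 23.

Only the forward implication holds.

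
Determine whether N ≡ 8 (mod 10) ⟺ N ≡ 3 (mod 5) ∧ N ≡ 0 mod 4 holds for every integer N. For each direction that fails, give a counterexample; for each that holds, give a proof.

The forward direction fails; the converse holds.

(⇐) If N ≡ 3 (mod 5) and N ≡ 0 (mod 4), then by the Chinese remainder theorem N ≡ 8 (mod 20). Since 8 ≡ 8 (mod 10) and 10 ∣ 20, we get N ≡ 8 (mod 10).

(⇒) This fails: N = 18 gives 18 ≡ 8 (mod 10) but 18 ≡ 2 (mod 4), so the conjunction on the right does not hold.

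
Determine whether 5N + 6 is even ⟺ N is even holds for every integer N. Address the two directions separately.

The biconditional holds.

(⇒) Suppose 5N + 6 is even. Since 5 is odd, 5N and N have the same parity, so 5N + 6 ≡ N + 6 (mod 2). As 6 is even, 5N + 6 is even exactly when N is even. Thus N is even.

(⇐) Conversely, suppose N is even; write N = 2j. Then 5N + 6 = 5·(2j) + 6 = 2·5j + 6, which is even.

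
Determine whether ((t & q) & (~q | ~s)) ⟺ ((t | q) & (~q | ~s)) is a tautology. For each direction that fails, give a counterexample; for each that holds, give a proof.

(⇒) Assume the antecedent. If q is true, the antecedent forces (q = T, s = F, t = T), and (t | q) & (~q | ~s) holds there. If q is false, the antecedent cannot hold. Either way (t | q) & (~q | ~s) holds.

(⇐) This fails. Under q = T, s = F, t = F, the left side is false but the right side is true.

Not equivalent: only (⇒) holds.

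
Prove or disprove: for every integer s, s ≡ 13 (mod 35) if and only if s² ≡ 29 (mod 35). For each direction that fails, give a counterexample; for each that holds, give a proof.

Only the forward direction holds.

(⇐) This fails: take s = 8. Then 8² = 64 ≡ 29 (mod 35), yet 8 ≡ 8 (mod 35), not 13.

(⇒) Suppose s ≡ 13 (mod 35). Write s = 35j + 13. Then (35j + 13)² = 1225j² + 910j + 169 = 35(35j² + 26j + 4) + 29, so s² ≡ 29 (mod 35).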